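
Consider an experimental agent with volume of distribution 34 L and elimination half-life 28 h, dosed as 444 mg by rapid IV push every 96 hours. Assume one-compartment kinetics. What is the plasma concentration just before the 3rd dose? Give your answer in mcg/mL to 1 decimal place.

f = (1/2)^(τ/t½) = (1/2)^(96/28) ≈ 0.0929.
C₀ = D/Vd = 444/34 ≈ 13.059 mcg/mL.
Before the 3rd dose, 2 doses have been given. Superposition: Cmin = C₀·(f + f²).
≈ 13.059 × (0.0929 + 0.0086) ≈ 13.059 × 0.1015 ≈ 1.325 mcg/mL.

1.3 mcg/mL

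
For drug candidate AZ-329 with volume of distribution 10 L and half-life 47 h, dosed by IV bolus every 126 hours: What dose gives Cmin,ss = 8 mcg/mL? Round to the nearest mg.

τ/t½ = 126/47 ≈ 2.6809, so f = (1/2)^(126/47) ≈ 0.155949.
Cmin,ss = (D/Vd)·f/(1−f), so D = Cmin,ss·Vd·(1−f)/f.
D = 8 × 10 × (1−f)/f ≈ 8 × 10 × 5.41235 ≈ 432.99 mg.

433 mg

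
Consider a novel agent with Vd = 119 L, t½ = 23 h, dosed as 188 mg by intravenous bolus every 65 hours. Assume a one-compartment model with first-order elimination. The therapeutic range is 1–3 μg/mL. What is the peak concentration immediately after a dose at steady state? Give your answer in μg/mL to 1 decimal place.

Over one 65-h interval, 65/23 ≈ 2.8261 half-lives elapse, leaving f ≈ 0.1410 of each dose.
At steady state, accumulation factor R = 1/(1 − e^(−kτ)) ≈ 1.1641.
Each bolus raises the concentration by D/Vd = 188/119 ≈ 1.580 μg/mL.
Cmax,ss = C₀/(1 − f) ≈ 1.580/0.8590 ≈ 1.839 μg/mL.
Peak 1.8 μg/mL vs MTC 3 μg/mL: below toxic threshold.

1.8 μg/mL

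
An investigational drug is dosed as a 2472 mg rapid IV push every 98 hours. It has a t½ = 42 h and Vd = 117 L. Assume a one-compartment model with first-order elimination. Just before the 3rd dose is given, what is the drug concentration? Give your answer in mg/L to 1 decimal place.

f = (1/2)^(τ/t½) = (1/2)^(98/42) ≈ 0.1984.
C₀ = D/Vd = 2472/117 ≈ 21.128 mg/L.
Before the 3rd dose, 2 doses have been given. Superposition: Cmin = C₀·(f + f²).
≈ 21.128 × (0.1984 + 0.0394) ≈ 21.128 × 0.2378 ≈ 5.024 mg/L.

5.0 mg/L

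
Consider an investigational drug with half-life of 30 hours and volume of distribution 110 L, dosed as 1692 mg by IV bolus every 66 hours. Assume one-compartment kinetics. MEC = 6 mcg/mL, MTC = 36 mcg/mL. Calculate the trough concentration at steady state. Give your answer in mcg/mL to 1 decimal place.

Over one 66-h interval, 66/30 ≈ 2.2 half-lives elapse, leaving f ≈ 0.2176 of each dose.
At steady state, accumulation factor R = 1/(1 − e^(−kτ)) ≈ 1.2781.
Each bolus raises the concentration by D/Vd = 1692/110 ≈ 15.382 mcg/mL.
Steady-state peak Cmax,ss = C₀·R ≈ 15.382 × 1.2781 ≈ 19.660 mcg/mL.
One interval later, Cmin,ss = Cmax,ss·e^(−kτ) ≈ 19.660 × 0.2176 ≈ 4.278 mcg/mL.
Trough 4.3 mcg/mL vs MEC 6 mcg/mL: subtherapeutic.

4.3 mcg/mL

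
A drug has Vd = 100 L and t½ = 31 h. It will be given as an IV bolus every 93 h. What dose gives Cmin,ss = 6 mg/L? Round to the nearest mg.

τ/t½ = 93/31 ≈ 3, so f = (1/2)^(93/31) ≈ 0.125000.
Cmin,ss = (D/Vd)·f/(1−f), so D = Cmin,ss·Vd·(1−f)/f.
D = 6 × 100 × (1−f)/f ≈ 6 × 100 × 7.00000 ≈ 4200.00 mg.

4200 mg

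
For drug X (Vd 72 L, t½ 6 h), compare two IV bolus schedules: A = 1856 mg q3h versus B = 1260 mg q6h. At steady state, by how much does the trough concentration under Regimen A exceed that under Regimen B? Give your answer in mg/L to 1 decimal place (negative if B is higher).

Regimen A: f = (1/2)^(3/6) ≈ 0.7071; Cmin,ss = (1856/72)·f/(1−f) ≈ 62.231 mg/L.
Regimen B: f = (1/2)^(6/6) ≈ 0.5000; Cmin,ss = (1260/72)·f/(1−f) ≈ 17.500 mg/L.
Difference ≈ 62.231 − 17.500 ≈ 44.731 mg/L.

44.7 mg/L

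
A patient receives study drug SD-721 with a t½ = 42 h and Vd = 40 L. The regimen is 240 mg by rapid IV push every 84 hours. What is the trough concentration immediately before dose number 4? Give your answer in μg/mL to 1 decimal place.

2.0 μg/mL

f = (1/2)^(τ/t½) = (1/2)^(84/42) ≈ 0.2500.
C₀ = D/Vd = 240/40 ≈ 6.000 μg/mL.
Before the 4th dose, 3 doses have been given. Superposition: Cmin = C₀·(f + f² + … + f^3).
≈ 6.000 × (0.2500 + 0.0625 + 0.0156) ≈ 6.000 × 0.3281 ≈ 1.969 μg/mL.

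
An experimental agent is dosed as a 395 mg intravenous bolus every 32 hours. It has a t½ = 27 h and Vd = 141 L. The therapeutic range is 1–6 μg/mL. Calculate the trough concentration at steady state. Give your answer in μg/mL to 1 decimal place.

2.2 μg/mL

τ/t½ = 32/27 ≈ 1.1852, so fraction remaining f = (1/2)^(32/27) ≈ 0.4398.
Accumulation ratio R = 1/(1 − f) ≈ 1/0.5602 ≈ 1.7851.
Each bolus raises the concentration by D/Vd = 395/141 ≈ 2.801 μg/mL.
Steady-state peak Cmax,ss = C₀·R ≈ 2.801 × 1.7851 ≈ 5.000 μg/mL.
Steady-state trough Cmin,ss = Cmax,ss·f ≈ 5.000 × 0.4398 ≈ 2.199 μg/mL.
Trough 2.2 μg/mL vs MEC 1 μg/mL: adequate.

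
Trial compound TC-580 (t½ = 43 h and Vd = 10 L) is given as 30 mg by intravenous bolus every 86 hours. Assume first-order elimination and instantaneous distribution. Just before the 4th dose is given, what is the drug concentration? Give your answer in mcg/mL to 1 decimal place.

1.0 mcg/mL

f = (1/2)^(τ/t½) = (1/2)^(86/43) ≈ 0.2500.
C₀ = D/Vd = 30/10 ≈ 3.000 mcg/mL.
Before the 4th dose, 3 doses have been given. Superposition: Cmin = C₀·(f + f² + … + f^3).
≈ 3.000 × (0.2500 + 0.0625 + 0.0156) ≈ 3.000 × 0.3281 ≈ 0.984 mcg/mL.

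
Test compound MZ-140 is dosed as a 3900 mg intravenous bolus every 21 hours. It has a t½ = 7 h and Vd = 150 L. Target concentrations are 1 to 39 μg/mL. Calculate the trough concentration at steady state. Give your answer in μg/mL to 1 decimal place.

3.7 μg/mL

The dosing interval is 3 half-lives, so f = 2^(−3) = 0.125.
Accumulation ratio R = 1/(1 − f) = 1/0.875 = 8/7.
Single-dose peak C₀ = D/Vd = 3900/150 = 26 μg/mL.
Steady-state peak Cmax,ss = C₀·R = 26 × 8/7 ≈ 29.714 μg/mL.
Steady-state trough Cmin,ss = Cmax,ss·f ≈ 29.714 × 0.125 ≈ 3.714 μg/mL.
Trough 3.7 μg/mL vs MEC 1 μg/mL: adequate.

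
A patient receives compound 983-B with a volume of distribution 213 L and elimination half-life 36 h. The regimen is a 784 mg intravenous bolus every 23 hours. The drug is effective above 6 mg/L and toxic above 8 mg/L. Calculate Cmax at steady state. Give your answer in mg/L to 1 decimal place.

k = ln2/t½ = ln2/36 ≈ 0.019254 h⁻¹; fraction remaining f = e^(−kτ) = e^(−0.019254×23) ≈ 0.6422.
At steady state, accumulation factor R = 1/(1 − e^(−kτ)) ≈ 2.7949.
Single-dose peak C₀ = D/Vd = 784/213 ≈ 3.681 mg/L.
Steady-state peak Cmax,ss = C₀·R ≈ 3.681 × 2.7949 ≈ 10.288 mg/L.
Peak 10.3 mg/L vs MTC 8 mg/L: exceeds toxic threshold.

10.3 mg/L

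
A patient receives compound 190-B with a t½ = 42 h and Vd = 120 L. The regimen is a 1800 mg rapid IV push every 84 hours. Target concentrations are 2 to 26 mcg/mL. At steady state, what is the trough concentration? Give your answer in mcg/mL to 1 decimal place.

τ = 84 h = 2 half-lives, so f = (1/2)^2 = 0.25.
Accumulation ratio R = 1/(1 − f) = 1/0.75 = 4/3.
Single-dose peak C₀ = D/Vd = 1800/120 = 15 mcg/mL.
Steady-state peak Cmax,ss = C₀·R = 15 × 4/3 ≈ 20.000 mcg/mL.
Steady-state trough Cmin,ss = Cmax,ss·f ≈ 20.000 × 0.25 ≈ 5.000 mcg/mL.
Trough 5.0 mcg/mL vs MEC 2 mcg/mL: adequate.

5.0 mcg/mL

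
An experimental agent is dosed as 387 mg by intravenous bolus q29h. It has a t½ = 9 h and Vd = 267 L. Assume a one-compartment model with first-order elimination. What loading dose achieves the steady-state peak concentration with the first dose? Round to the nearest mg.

433 mg

f = (1/2)^(29/9) ≈ 0.107155; accumulation ratio R = 1/(1−f) ≈ 1.12002.
Loading dose to hit Cmax,ss on first dose: D_load = D_maint·R ≈ 387 × 1.12002 ≈ 433.45 mg.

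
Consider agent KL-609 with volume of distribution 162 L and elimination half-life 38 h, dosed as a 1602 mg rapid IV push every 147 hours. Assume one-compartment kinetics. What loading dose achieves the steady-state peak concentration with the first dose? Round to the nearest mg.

f = (1/2)^(147/38) ≈ 0.068468; accumulation ratio R = 1/(1−f) ≈ 1.07350.
Loading dose to hit Cmax,ss on first dose: D_load = D_maint·R ≈ 1602 × 1.07350 ≈ 1719.75 mg.

1720 mg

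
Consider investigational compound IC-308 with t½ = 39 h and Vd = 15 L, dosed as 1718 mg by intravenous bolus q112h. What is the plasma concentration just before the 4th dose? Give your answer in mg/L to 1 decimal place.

18.1 mg/L

f = (1/2)^(τ/t½) = (1/2)^(112/39) ≈ 0.1366.
C₀ = D/Vd = 1718/15 ≈ 114.533 mg/L.
Before the 4th dose, 3 doses have been given. Superposition: Cmin = C₀·(f + f² + … + f^3).
≈ 114.533 × (0.1366 + 0.0187 + 0.0025) ≈ 114.533 × 0.1578 ≈ 18.073 mg/L.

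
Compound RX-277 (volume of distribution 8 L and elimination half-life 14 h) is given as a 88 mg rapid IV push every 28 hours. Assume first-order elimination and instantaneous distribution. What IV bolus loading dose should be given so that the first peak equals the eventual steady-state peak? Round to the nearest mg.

f = (1/2)^(28/14) ≈ 0.250000; accumulation ratio R = 1/(1−f) ≈ 1.33333.
Loading dose to hit Cmax,ss on first dose: D_load = D_maint·R ≈ 88 × 1.33333 ≈ 117.33 mg.

117 mg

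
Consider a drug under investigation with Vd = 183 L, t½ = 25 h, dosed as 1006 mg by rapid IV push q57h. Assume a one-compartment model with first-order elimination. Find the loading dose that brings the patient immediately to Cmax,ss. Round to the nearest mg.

f = (1/2)^(57/25) ≈ 0.205898; accumulation ratio R = 1/(1−f) ≈ 1.25928.
Loading dose to hit Cmax,ss on first dose: D_load = D_maint·R ≈ 1006 × 1.25928 ≈ 1266.84 mg.

1267 mg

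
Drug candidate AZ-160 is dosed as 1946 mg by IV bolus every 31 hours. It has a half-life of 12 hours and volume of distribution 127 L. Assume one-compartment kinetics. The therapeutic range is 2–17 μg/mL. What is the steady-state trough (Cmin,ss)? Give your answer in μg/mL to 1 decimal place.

k = ln2/t½ = ln2/12 ≈ 0.057762 h⁻¹; fraction remaining f = e^(−kτ) = e^(−0.057762×31) ≈ 0.1669.
Single-dose peak C₀ = D/Vd = 1946/127 ≈ 15.323 μg/mL.
Steady-state trough Cmin,ss = C₀·f/(1−f) ≈ 15.323 × 0.1669/0.8331 ≈ 3.070 μg/mL.
Trough 3.1 μg/mL vs MEC 2 μg/mL: adequate.

3.1 μg/mL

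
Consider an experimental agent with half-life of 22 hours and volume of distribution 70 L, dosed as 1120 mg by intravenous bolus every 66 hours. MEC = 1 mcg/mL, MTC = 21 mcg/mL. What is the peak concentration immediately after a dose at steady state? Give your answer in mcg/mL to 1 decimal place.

18.3 mcg/mL

The dosing interval is 3 half-lives, so f = 2^(−3) = 0.125.
At steady state, R = 1/(1 − 0.125) = 8/7.
Single-dose peak C₀ = D/Vd = 1120/70 = 16 mcg/mL.
Steady-state peak Cmax,ss = C₀·R = 16 × 8/7 ≈ 18.286 mcg/mL.
Peak 18.3 mcg/mL vs MTC 21 mcg/mL: below toxic threshold.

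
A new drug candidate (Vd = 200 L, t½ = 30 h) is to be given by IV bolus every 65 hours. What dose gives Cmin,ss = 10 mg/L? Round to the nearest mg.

6980 mg

τ/t½ = 65/30 ≈ 2.1667, so f = (1/2)^(65/30) ≈ 0.222725.
Cmin,ss = (D/Vd)·f/(1−f), so D = Cmin,ss·Vd·(1−f)/f.
D = 10 × 200 × (1−f)/f ≈ 10 × 200 × 3.48984 ≈ 6979.68 mg.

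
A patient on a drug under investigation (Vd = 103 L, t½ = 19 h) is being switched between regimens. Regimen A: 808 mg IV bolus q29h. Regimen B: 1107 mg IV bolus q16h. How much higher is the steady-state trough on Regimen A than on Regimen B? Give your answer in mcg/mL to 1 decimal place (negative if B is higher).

Regimen A: f = (1/2)^(29/19) ≈ 0.3472; Cmin,ss = (808/103)·f/(1−f) ≈ 4.172 mcg/mL.
Regimen B: f = (1/2)^(16/19) ≈ 0.5578; Cmin,ss = (1107/103)·f/(1−f) ≈ 13.557 mcg/mL.
Difference ≈ 4.172 − 13.557 ≈ -9.385 mcg/mL.

-9.4 mcg/mL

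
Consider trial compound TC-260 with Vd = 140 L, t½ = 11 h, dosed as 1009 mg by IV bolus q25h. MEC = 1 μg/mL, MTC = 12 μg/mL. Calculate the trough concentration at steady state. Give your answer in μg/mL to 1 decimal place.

1.9 μg/mL

k = ln2/t½ = ln2/11 ≈ 0.063013 h⁻¹; fraction remaining f = e^(−kτ) = e^(−0.063013×25) ≈ 0.2069.
Accumulation ratio R = 1/(1 − f) ≈ 1/0.7931 ≈ 1.2609.
Each bolus raises the concentration by D/Vd = 1009/140 ≈ 7.207 μg/mL.
Steady-state peak Cmax,ss = C₀·R ≈ 7.207 × 1.2609 ≈ 9.087 μg/mL.
Steady-state trough Cmin,ss = Cmax,ss·f ≈ 9.087 × 0.2069 ≈ 1.880 μg/mL.
Trough 1.9 μg/mL vs MEC 1 μg/mL: adequate.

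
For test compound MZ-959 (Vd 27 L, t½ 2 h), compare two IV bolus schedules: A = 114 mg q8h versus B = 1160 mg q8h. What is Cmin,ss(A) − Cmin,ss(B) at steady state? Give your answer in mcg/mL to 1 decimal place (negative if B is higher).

Regimen A: f = (1/2)^(8/2) ≈ 0.0625; Cmin,ss = (114/27)·f/(1−f) ≈ 0.281 mcg/mL.
Regimen B: f = (1/2)^(8/2) ≈ 0.0625; Cmin,ss = (1160/27)·f/(1−f) ≈ 2.864 mcg/mL.
Difference ≈ 0.281 − 2.864 ≈ -2.583 mcg/mL.

-2.6 mcg/mL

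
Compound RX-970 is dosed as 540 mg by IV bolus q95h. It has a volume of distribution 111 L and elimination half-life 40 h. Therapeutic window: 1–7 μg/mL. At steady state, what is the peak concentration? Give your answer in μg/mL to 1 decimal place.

6.0 μg/mL

k = ln2/t½ = ln2/40 ≈ 0.017329 h⁻¹; fraction remaining f = e^(−kτ) = e^(−0.017329×95) ≈ 0.1928.
At steady state, accumulation factor R = 1/(1 − e^(−kτ)) ≈ 1.2389.
Single-dose peak C₀ = D/Vd = 540/111 ≈ 4.865 μg/mL.
Steady-state peak Cmax,ss = C₀·R ≈ 4.865 × 1.2389 ≈ 6.027 μg/mL.
Peak 6.0 μg/mL vs MTC 7 μg/mL: below toxic threshold.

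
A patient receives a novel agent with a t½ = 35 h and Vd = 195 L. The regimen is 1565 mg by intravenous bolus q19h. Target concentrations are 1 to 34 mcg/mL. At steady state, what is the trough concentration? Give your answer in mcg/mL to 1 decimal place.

17.6 mcg/mL

Over one 19-h interval, 19/35 ≈ 0.54286 half-lives elapse, leaving f ≈ 0.6864 of each dose.
Accumulation ratio R = 1/(1 − f) ≈ 1/0.3136 ≈ 3.1888.
Single-dose peak C₀ = D/Vd = 1565/195 ≈ 8.026 mcg/mL.
Steady-state peak Cmax,ss = C₀·R ≈ 8.026 × 3.1888 ≈ 25.593 mcg/mL.
Steady-state trough Cmin,ss = Cmax,ss·f ≈ 25.593 × 0.6864 ≈ 17.567 mcg/mL.
Trough 17.6 mcg/mL vs MEC 1 mcg/mL: adequate.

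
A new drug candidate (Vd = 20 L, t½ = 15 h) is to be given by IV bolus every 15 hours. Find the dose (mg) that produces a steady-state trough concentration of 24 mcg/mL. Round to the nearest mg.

480 mg

τ/t½ = 15/15 ≈ 1, so f = (1/2)^(15/15) ≈ 0.500000.
Cmin,ss = (D/Vd)·f/(1−f), so D = Cmin,ss·Vd·(1−f)/f.
D = 24 × 20 × (1−f)/f ≈ 24 × 20 × 1.00000 ≈ 480.00 mg.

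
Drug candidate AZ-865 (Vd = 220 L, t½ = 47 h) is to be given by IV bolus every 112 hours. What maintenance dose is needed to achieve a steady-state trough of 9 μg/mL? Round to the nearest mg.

τ/t½ = 112/47 ≈ 2.383, so f = (1/2)^(112/47) ≈ 0.191713.
Cmin,ss = (D/Vd)·f/(1−f), so D = Cmin,ss·Vd·(1−f)/f.
D = 9 × 220 × (1−f)/f ≈ 9 × 220 × 4.21613 ≈ 8347.94 mg.

8348 mg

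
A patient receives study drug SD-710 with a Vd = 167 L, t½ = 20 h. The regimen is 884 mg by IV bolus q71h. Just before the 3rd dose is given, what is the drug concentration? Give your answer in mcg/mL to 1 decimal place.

0.5 mcg/mL

f = (1/2)^(τ/t½) = (1/2)^(71/20) ≈ 0.0854.
C₀ = D/Vd = 884/167 ≈ 5.293 mcg/mL.
Before the 3rd dose, 2 doses have been given. Superposition: Cmin = C₀·(f + f²).
≈ 5.293 × (0.0854 + 0.0073) ≈ 5.293 × 0.0927 ≈ 0.491 mcg/mL.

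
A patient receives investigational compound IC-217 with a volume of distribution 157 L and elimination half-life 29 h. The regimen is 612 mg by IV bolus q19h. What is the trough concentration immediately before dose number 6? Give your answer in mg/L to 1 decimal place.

f = (1/2)^(τ/t½) = (1/2)^(19/29) ≈ 0.6350.
C₀ = D/Vd = 612/157 ≈ 3.898 mg/L.
Before the 6th dose, 5 doses have been given. Superposition: Cmin = C₀·(f + f² + … + f^5).
≈ 3.898 × (0.6350 + 0.4032 + 0.2560 + 0.1626 + 0.1032) ≈ 3.898 × 1.5600 ≈ 6.081 mg/L.

6.1 mg/L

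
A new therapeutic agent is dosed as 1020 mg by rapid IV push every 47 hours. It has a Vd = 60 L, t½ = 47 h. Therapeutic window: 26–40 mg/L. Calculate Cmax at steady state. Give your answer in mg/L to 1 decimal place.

34.0 mg/L

τ = 47 h = 1 half-life, so f = (1/2)^1 = 0.5.
At steady state, R = 1/(1 − 0.5) = 2/1.
Single-dose peak C₀ = D/Vd = 1020/60 = 17 mg/L.
Steady-state peak Cmax,ss = C₀·R = 17 × 2/1 ≈ 34.000 mg/L.
Peak 34.0 mg/L vs MTC 40 mg/L: below toxic threshold.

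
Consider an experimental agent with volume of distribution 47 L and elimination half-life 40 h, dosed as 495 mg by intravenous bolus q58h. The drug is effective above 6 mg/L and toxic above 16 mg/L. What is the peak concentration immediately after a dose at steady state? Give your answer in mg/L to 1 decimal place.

16.6 mg/L

τ/t½ = 58/40 ≈ 1.45, so fraction remaining f = (1/2)^(58/40) ≈ 0.3660.
At steady state, accumulation factor R = 1/(1 − e^(−kτ)) ≈ 1.5773.
Single-dose peak C₀ = D/Vd = 495/47 ≈ 10.532 mg/L.
Steady-state peak Cmax,ss = C₀·R ≈ 10.532 × 1.5773 ≈ 16.612 mg/L.
Peak 16.6 mg/L vs MTC 16 mg/L: exceeds toxic threshold.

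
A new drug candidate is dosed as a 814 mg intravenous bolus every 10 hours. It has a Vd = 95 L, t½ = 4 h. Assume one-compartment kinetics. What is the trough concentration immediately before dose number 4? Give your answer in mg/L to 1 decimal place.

1.8 mg/L

f = (1/2)^(τ/t½) = (1/2)^(10/4) ≈ 0.1768.
C₀ = D/Vd = 814/95 ≈ 8.568 mg/L.
Before the 4th dose, 3 doses have been given. Superposition: Cmin = C₀·(f + f² + … + f^3).
≈ 8.568 × (0.1768 + 0.0313 + 0.0055) ≈ 8.568 × 0.2136 ≈ 1.830 mg/L.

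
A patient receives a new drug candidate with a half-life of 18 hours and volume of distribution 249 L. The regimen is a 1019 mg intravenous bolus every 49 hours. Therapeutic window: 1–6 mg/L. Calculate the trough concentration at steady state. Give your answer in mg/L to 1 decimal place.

k = ln2/t½ = ln2/18 ≈ 0.038508 h⁻¹; fraction remaining f = e^(−kτ) = e^(−0.038508×49) ≈ 0.1515.
Accumulation ratio R = 1/(1 − f) ≈ 1/0.8485 ≈ 1.1786.
Single-dose peak C₀ = D/Vd = 1019/249 ≈ 4.092 mg/L.
Steady-state peak Cmax,ss = C₀·R ≈ 4.092 × 1.1786 ≈ 4.823 mg/L.
Steady-state trough Cmin,ss = Cmax,ss·f ≈ 4.823 × 0.1515 ≈ 0.731 mg/L.
Trough 0.7 mg/L vs MEC 1 mg/L: subtherapeutic.

0.7 mg/L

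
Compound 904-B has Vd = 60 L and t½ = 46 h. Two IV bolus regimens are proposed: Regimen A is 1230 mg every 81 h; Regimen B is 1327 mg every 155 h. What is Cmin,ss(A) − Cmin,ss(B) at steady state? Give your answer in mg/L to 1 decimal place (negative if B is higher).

6.2 mg/L

Regimen A: f = (1/2)^(81/46) ≈ 0.2951; Cmin,ss = (1230/60)·f/(1−f) ≈ 8.582 mg/L.
Regimen B: f = (1/2)^(155/46) ≈ 0.0968; Cmin,ss = (1327/60)·f/(1−f) ≈ 2.370 mg/L.
Difference ≈ 8.582 − 2.370 ≈ 6.212 mg/L.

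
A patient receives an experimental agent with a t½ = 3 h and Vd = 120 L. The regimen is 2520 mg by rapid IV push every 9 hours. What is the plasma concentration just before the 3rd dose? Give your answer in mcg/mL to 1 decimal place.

3.0 mcg/mL

f = (1/2)^(τ/t½) = (1/2)^(9/3) ≈ 0.1250.
C₀ = D/Vd = 2520/120 ≈ 21.000 mcg/mL.
Before the 3rd dose, 2 doses have been given. Superposition: Cmin = C₀·(f + f²).
≈ 21.000 × (0.1250 + 0.0156) ≈ 21.000 × 0.1406 ≈ 2.953 mcg/mL.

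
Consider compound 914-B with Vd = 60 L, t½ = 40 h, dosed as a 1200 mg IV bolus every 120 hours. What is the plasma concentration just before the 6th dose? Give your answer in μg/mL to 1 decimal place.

f = (1/2)^(τ/t½) = (1/2)^(120/40) ≈ 0.1250.
C₀ = D/Vd = 1200/60 ≈ 20.000 μg/mL.
Before the 6th dose, 5 doses have been given. Superposition: Cmin = C₀·(f + f² + … + f^5).
≈ 20.000 × (0.1250 + 0.0156 + 0.0020 + 0.0002 + 0.0000) ≈ 20.000 × 0.1428 ≈ 2.856 μg/mL.

2.9 μg/mL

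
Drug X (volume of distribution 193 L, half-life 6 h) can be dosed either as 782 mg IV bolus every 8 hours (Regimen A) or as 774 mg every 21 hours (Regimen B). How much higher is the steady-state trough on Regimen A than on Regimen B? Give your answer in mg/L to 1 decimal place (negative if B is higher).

Regimen A: f = (1/2)^(8/6) ≈ 0.3969; Cmin,ss = (782/193)·f/(1−f) ≈ 2.666 mg/L.
Regimen B: f = (1/2)^(21/6) ≈ 0.0884; Cmin,ss = (774/193)·f/(1−f) ≈ 0.389 mg/L.
Difference ≈ 2.666 − 0.389 ≈ 2.277 mg/L.

2.3 mg/L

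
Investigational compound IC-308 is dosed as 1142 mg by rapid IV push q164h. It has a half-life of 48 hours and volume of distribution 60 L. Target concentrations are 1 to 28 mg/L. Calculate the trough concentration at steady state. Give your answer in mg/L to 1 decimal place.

τ/t½ = 164/48 ≈ 3.4167, so fraction remaining f = (1/2)^(164/48) ≈ 0.0936.
Accumulation ratio R = 1/(1 − f) ≈ 1/0.9064 ≈ 1.1033.
Single-dose peak C₀ = D/Vd = 1142/60 ≈ 19.033 mg/L.
Steady-state peak Cmax,ss = C₀·R ≈ 19.033 × 1.1033 ≈ 20.999 mg/L.
Steady-state trough Cmin,ss = Cmax,ss·f ≈ 20.999 × 0.0936 ≈ 1.966 mg/L.
Trough 2.0 mg/L vs MEC 1 mg/L: adequate.

2.0 mg/L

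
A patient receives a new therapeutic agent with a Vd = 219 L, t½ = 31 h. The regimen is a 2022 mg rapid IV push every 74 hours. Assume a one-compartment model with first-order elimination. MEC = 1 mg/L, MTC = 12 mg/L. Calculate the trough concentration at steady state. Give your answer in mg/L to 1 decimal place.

2.2 mg/L

τ/t½ = 74/31 ≈ 2.3871, so fraction remaining f = (1/2)^(74/31) ≈ 0.1912.
Accumulation ratio R = 1/(1 − f) ≈ 1/0.8088 ≈ 1.2364.
Single-dose peak C₀ = D/Vd = 2022/219 ≈ 9.233 mg/L.
Cmax,ss = C₀/(1 − f) ≈ 9.233/0.8088 ≈ 11.416 mg/L.
Steady-state trough Cmin,ss = Cmax,ss·f ≈ 11.416 × 0.1912 ≈ 2.183 mg/L.
Trough 2.2 mg/L vs MEC 1 mg/L: adequate.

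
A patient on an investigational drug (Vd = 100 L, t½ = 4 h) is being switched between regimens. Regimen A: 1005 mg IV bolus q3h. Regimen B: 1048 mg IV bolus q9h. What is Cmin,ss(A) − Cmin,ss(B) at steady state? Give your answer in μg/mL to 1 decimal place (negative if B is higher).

12.0 μg/mL

Regimen A: f = (1/2)^(3/4) ≈ 0.5946; Cmin,ss = (1005/100)·f/(1−f) ≈ 14.740 μg/mL.
Regimen B: f = (1/2)^(9/4) ≈ 0.2102; Cmin,ss = (1048/100)·f/(1−f) ≈ 2.789 μg/mL.
Difference ≈ 14.740 − 2.789 ≈ 11.951 μg/mL.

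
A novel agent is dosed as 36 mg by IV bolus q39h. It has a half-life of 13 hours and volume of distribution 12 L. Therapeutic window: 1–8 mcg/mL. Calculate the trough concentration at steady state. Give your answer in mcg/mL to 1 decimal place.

0.4 mcg/mL

The dosing interval is 3 half-lives, so f = 2^(−3) = 0.125.
At steady state, R = 1/(1 − 0.125) = 8/7.
Single-dose peak C₀ = D/Vd = 36/12 = 3 mcg/mL.
Steady-state peak Cmax,ss = C₀·R = 3 × 8/7 ≈ 3.429 mcg/mL.
Steady-state trough Cmin,ss = Cmax,ss·f ≈ 3.429 × 0.125 ≈ 0.429 mcg/mL.
Trough 0.4 mcg/mL vs MEC 1 mcg/mL: subtherapeutic.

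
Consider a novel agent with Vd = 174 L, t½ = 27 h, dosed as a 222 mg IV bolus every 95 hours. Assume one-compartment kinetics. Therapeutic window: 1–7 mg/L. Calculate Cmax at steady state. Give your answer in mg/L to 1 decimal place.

1.4 mg/L

τ/t½ = 95/27 ≈ 3.5185, so fraction remaining f = (1/2)^(95/27) ≈ 0.0873.
At steady state, accumulation factor R = 1/(1 − e^(−kτ)) ≈ 1.0957.
Single-dose peak C₀ = D/Vd = 222/174 ≈ 1.276 mg/L.
Cmax,ss = C₀/(1 − f) ≈ 1.276/0.9127 ≈ 1.398 mg/L.
Peak 1.4 mg/L vs MTC 7 mg/L: below toxic threshold.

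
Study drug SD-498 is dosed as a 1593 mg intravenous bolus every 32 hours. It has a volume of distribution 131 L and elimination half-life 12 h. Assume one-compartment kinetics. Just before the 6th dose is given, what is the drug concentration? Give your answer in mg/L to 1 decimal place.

f = (1/2)^(τ/t½) = (1/2)^(32/12) ≈ 0.1575.
C₀ = D/Vd = 1593/131 ≈ 12.160 mg/L.
Before the 6th dose, 5 doses have been given. Superposition: Cmin = C₀·(f + f² + … + f^5).
≈ 12.160 × (0.1575 + 0.0248 + 0.0039 + 0.0006 + 0.0001) ≈ 12.160 × 0.1869 ≈ 2.273 mg/L.

2.3 mg/L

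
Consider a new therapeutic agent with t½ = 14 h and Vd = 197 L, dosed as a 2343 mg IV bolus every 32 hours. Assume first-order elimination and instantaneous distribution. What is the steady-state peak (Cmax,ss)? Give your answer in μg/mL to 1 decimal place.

τ/t½ = 32/14 ≈ 2.2857, so fraction remaining f = (1/2)^(32/14) ≈ 0.2051.
At steady state, accumulation factor R = 1/(1 − e^(−kτ)) ≈ 1.2580.
Single-dose peak C₀ = D/Vd = 2343/197 ≈ 11.893 μg/mL.
Steady-state peak Cmax,ss = C₀·R ≈ 11.893 × 1.2580 ≈ 14.961 μg/mL.

15.0 μg/mL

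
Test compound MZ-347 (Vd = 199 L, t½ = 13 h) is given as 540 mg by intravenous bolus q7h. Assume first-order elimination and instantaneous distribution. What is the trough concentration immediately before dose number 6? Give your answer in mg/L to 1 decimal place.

5.1 mg/L

f = (1/2)^(τ/t½) = (1/2)^(7/13) ≈ 0.6885.
C₀ = D/Vd = 540/199 ≈ 2.714 mg/L.
Before the 6th dose, 5 doses have been given. Superposition: Cmin = C₀·(f + f² + … + f^5).
≈ 2.714 × (0.6885 + 0.4740 + 0.3264 + 0.2247 + 0.1547) ≈ 2.714 × 1.8683 ≈ 5.071 mg/L.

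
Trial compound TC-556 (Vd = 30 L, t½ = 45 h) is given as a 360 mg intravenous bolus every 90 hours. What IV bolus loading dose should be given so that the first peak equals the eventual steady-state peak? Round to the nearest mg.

f = (1/2)^(90/45) ≈ 0.250000; accumulation ratio R = 1/(1−f) ≈ 1.33333.
Loading dose to hit Cmax,ss on first dose: D_load = D_maint·R ≈ 360 × 1.33333 ≈ 480.00 mg.

480 mg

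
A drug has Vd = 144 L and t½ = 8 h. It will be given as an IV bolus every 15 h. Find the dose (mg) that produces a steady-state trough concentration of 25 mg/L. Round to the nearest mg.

9605 mg

τ/t½ = 15/8 ≈ 1.875, so f = (1/2)^(15/8) ≈ 0.272627.
Cmin,ss = (D/Vd)·f/(1−f), so D = Cmin,ss·Vd·(1−f)/f.
D = 25 × 144 × (1−f)/f ≈ 25 × 144 × 2.66802 ≈ 9604.87 mg.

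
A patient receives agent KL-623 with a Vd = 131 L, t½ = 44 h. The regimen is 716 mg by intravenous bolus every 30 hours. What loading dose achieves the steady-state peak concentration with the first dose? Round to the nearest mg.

f = (1/2)^(30/44) ≈ 0.623379; accumulation ratio R = 1/(1−f) ≈ 2.65519.
Loading dose to hit Cmax,ss on first dose: D_load = D_maint·R ≈ 716 × 2.65519 ≈ 1901.12 mg.

1901 mg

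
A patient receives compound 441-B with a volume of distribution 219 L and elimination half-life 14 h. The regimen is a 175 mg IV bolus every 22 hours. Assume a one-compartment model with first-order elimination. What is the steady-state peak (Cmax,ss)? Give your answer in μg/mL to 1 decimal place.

k = ln2/t½ = ln2/14 ≈ 0.049511 h⁻¹; fraction remaining f = e^(−kτ) = e^(−0.049511×22) ≈ 0.3365.
Accumulation ratio R = 1/(1 − f) ≈ 1/0.6635 ≈ 1.5072.
Single-dose peak C₀ = D/Vd = 175/219 ≈ 0.799 μg/mL.
Cmax,ss = C₀/(1 − f) ≈ 0.799/0.6635 ≈ 1.204 μg/mL.

1.2 μg/mL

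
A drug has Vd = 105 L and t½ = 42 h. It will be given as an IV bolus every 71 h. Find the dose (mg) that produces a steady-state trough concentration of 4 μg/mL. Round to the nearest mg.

τ/t½ = 71/42 ≈ 1.6905, so f = (1/2)^(71/42) ≈ 0.309825.
Cmin,ss = (D/Vd)·f/(1−f), so D = Cmin,ss·Vd·(1−f)/f.
D = 4 × 105 × (1−f)/f ≈ 4 × 105 × 2.22763 ≈ 935.60 mg.

936 mg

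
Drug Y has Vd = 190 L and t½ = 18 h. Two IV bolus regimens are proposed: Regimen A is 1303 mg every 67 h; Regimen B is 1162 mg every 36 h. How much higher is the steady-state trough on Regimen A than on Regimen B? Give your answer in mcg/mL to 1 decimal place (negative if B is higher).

-1.5 mcg/mL

Regimen A: f = (1/2)^(67/18) ≈ 0.0758; Cmin,ss = (1303/190)·f/(1−f) ≈ 0.562 mcg/mL.
Regimen B: f = (1/2)^(36/18) ≈ 0.2500; Cmin,ss = (1162/190)·f/(1−f) ≈ 2.039 mcg/mL.
Difference ≈ 0.562 − 2.039 ≈ -1.477 mcg/mL.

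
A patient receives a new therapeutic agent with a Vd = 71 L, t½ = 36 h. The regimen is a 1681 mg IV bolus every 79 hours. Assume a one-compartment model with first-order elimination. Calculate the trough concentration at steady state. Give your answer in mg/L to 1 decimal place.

τ/t½ = 79/36 ≈ 2.1944, so fraction remaining f = (1/2)^(79/36) ≈ 0.2185.
At steady state, accumulation factor R = 1/(1 − e^(−kτ)) ≈ 1.2796.
Each bolus raises the concentration by D/Vd = 1681/71 ≈ 23.676 mg/L.
Cmax,ss = C₀/(1 − f) ≈ 23.676/0.7815 ≈ 30.296 mg/L.
One interval later, Cmin,ss = Cmax,ss·e^(−kτ) ≈ 30.296 × 0.2185 ≈ 6.620 mg/L.

6.6 mg/L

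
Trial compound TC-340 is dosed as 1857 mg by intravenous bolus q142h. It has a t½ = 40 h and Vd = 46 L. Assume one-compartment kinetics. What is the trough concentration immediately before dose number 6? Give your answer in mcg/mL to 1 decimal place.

f = (1/2)^(τ/t½) = (1/2)^(142/40) ≈ 0.0854.
C₀ = D/Vd = 1857/46 ≈ 40.370 mcg/mL.
Before the 6th dose, 5 doses have been given. Superposition: Cmin = C₀·(f + f² + … + f^5).
≈ 40.370 × (0.0854 + 0.0073 + 0.0006 + 0.0001 + 0.0000) ≈ 40.370 × 0.0934 ≈ 3.771 mcg/mL.

3.8 mcg/mL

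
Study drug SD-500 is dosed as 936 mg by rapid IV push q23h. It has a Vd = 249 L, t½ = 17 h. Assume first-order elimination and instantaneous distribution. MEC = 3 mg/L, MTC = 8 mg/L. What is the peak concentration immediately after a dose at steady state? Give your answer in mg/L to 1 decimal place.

τ/t½ = 23/17 ≈ 1.3529, so fraction remaining f = (1/2)^(23/17) ≈ 0.3915.
At steady state, accumulation factor R = 1/(1 − e^(−kτ)) ≈ 1.6434.
Each bolus raises the concentration by D/Vd = 936/249 ≈ 3.759 mg/L.
Steady-state peak Cmax,ss = C₀·R ≈ 3.759 × 1.6434 ≈ 6.178 mg/L.
Peak 6.2 mg/L vs MTC 8 mg/L: below toxic threshold.

6.2 mg/L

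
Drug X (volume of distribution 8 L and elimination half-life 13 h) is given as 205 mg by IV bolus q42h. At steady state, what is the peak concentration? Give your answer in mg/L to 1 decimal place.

28.7 mg/L

τ/t½ = 42/13 ≈ 3.2308, so fraction remaining f = (1/2)^(42/13) ≈ 0.1065.
At steady state, accumulation factor R = 1/(1 − e^(−kτ)) ≈ 1.1192.
Single-dose peak C₀ = D/Vd = 205/8 ≈ 25.625 mg/L.
Steady-state peak Cmax,ss = C₀·R ≈ 25.625 × 1.1192 ≈ 28.680 mg/L.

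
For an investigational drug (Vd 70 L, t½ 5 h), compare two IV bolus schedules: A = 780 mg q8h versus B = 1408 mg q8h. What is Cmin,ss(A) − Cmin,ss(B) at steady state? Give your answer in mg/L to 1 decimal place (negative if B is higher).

Regimen A: f = (1/2)^(8/5) ≈ 0.3299; Cmin,ss = (780/70)·f/(1−f) ≈ 5.486 mg/L.
Regimen B: f = (1/2)^(8/5) ≈ 0.3299; Cmin,ss = (1408/70)·f/(1−f) ≈ 9.903 mg/L.
Difference ≈ 5.486 − 9.903 ≈ -4.417 mg/L.

-4.4 mg/L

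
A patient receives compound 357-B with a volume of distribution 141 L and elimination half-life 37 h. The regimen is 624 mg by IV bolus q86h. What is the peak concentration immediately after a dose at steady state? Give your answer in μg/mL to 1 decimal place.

5.5 μg/mL

Over one 86-h interval, 86/37 ≈ 2.3243 half-lives elapse, leaving f ≈ 0.1997 of each dose.
At steady state, accumulation factor R = 1/(1 − e^(−kτ)) ≈ 1.2495.
Each bolus raises the concentration by D/Vd = 624/141 ≈ 4.426 μg/mL.
Steady-state peak Cmax,ss = C₀·R ≈ 4.426 × 1.2495 ≈ 5.530 μg/mL.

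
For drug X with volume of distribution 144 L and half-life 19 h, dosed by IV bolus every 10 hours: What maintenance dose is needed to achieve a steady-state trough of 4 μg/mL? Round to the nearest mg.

254 mg

τ/t½ = 10/19 ≈ 0.52632, so f = (1/2)^(10/19) ≈ 0.694326.
Cmin,ss = (D/Vd)·f/(1−f), so D = Cmin,ss·Vd·(1−f)/f.
D = 4 × 144 × (1−f)/f ≈ 4 × 144 × 0.44025 ≈ 253.58 mg.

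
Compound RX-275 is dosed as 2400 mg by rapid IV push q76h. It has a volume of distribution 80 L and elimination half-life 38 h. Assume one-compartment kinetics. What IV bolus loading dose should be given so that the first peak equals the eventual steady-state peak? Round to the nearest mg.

f = (1/2)^(76/38) ≈ 0.250000; accumulation ratio R = 1/(1−f) ≈ 1.33333.
Loading dose to hit Cmax,ss on first dose: D_load = D_maint·R ≈ 2400 × 1.33333 ≈ 3199.99 mg.

3200 mg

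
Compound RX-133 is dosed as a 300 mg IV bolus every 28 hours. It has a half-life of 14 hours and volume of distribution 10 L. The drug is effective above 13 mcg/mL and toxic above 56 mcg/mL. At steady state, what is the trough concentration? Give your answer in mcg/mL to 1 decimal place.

The dosing interval is 2 half-lives, so f = 2^(−2) = 0.25.
Accumulation ratio R = 1/(1 − f) = 1/0.75 = 4/3.
Single-dose peak C₀ = D/Vd = 300/10 = 30 mcg/mL.
Steady-state peak Cmax,ss = C₀·R = 30 × 4/3 ≈ 40.000 mcg/mL.
Steady-state trough Cmin,ss = Cmax,ss·f ≈ 40.000 × 0.25 ≈ 10.000 mcg/mL.
Trough 10.0 mcg/mL vs MEC 13 mcg/mL: subtherapeutic.

10.0 mcg/mL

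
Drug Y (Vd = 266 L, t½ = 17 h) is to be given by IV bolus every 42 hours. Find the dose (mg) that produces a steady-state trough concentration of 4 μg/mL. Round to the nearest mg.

4833 mg

τ/t½ = 42/17 ≈ 2.4706, so f = (1/2)^(42/17) ≈ 0.180418.
Cmin,ss = (D/Vd)·f/(1−f), so D = Cmin,ss·Vd·(1−f)/f.
D = 4 × 266 × (1−f)/f ≈ 4 × 266 × 4.54268 ≈ 4833.41 mg.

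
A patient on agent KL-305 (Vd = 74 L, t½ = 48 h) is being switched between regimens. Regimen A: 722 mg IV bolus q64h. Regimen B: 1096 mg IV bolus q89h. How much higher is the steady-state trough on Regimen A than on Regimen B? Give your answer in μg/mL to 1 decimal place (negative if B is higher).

0.8 μg/mL

Regimen A: f = (1/2)^(64/48) ≈ 0.3969; Cmin,ss = (722/74)·f/(1−f) ≈ 6.421 μg/mL.
Regimen B: f = (1/2)^(89/48) ≈ 0.2766; Cmin,ss = (1096/74)·f/(1−f) ≈ 5.663 μg/mL.
Difference ≈ 6.421 − 5.663 ≈ 0.758 μg/mL.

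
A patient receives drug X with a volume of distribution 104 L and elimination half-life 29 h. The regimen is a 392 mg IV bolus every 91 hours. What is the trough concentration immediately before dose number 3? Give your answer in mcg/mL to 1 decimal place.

0.5 mcg/mL

f = (1/2)^(τ/t½) = (1/2)^(91/29) ≈ 0.1136.
C₀ = D/Vd = 392/104 ≈ 3.769 mcg/mL.
Before the 3rd dose, 2 doses have been given. Superposition: Cmin = C₀·(f + f²).
≈ 3.769 × (0.1136 + 0.0129) ≈ 3.769 × 0.1265 ≈ 0.477 mcg/mL.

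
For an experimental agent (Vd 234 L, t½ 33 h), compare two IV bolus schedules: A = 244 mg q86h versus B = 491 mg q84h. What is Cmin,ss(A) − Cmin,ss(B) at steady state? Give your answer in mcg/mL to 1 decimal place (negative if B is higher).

-0.2 mcg/mL

Regimen A: f = (1/2)^(86/33) ≈ 0.1642; Cmin,ss = (244/234)·f/(1−f) ≈ 0.205 mcg/mL.
Regimen B: f = (1/2)^(84/33) ≈ 0.1713; Cmin,ss = (491/234)·f/(1−f) ≈ 0.434 mcg/mL.
Difference ≈ 0.205 − 0.434 ≈ -0.229 mcg/mL.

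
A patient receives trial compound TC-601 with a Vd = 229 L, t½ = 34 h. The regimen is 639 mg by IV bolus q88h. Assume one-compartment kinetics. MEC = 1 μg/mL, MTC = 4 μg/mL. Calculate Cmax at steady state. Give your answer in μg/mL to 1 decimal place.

3.3 μg/mL

k = ln2/t½ = ln2/34 ≈ 0.020387 h⁻¹; fraction remaining f = e^(−kτ) = e^(−0.020387×88) ≈ 0.1663.
Accumulation ratio R = 1/(1 − f) ≈ 1/0.8337 ≈ 1.1995.
Single-dose peak C₀ = D/Vd = 639/229 ≈ 2.790 μg/mL.
Steady-state peak Cmax,ss = C₀·R ≈ 2.790 × 1.1995 ≈ 3.347 μg/mL.
Peak 3.3 μg/mL vs MTC 4 μg/mL: below toxic threshold.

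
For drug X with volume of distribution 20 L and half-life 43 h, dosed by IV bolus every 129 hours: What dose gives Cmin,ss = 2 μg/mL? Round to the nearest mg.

280 mg

τ/t½ = 129/43 ≈ 3, so f = (1/2)^(129/43) ≈ 0.125000.
Cmin,ss = (D/Vd)·f/(1−f), so D = Cmin,ss·Vd·(1−f)/f.
D = 2 × 20 × (1−f)/f ≈ 2 × 20 × 7.00000 ≈ 280.00 mg.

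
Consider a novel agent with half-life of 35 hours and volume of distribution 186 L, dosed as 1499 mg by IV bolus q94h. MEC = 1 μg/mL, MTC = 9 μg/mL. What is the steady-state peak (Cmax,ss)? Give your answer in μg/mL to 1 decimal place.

9.5 μg/mL

τ/t½ = 94/35 ≈ 2.6857, so fraction remaining f = (1/2)^(94/35) ≈ 0.1554.
Accumulation ratio R = 1/(1 − f) ≈ 1/0.8446 ≈ 1.1840.
Single-dose peak C₀ = D/Vd = 1499/186 ≈ 8.059 μg/mL.
Steady-state peak Cmax,ss = C₀·R ≈ 8.059 × 1.1840 ≈ 9.542 μg/mL.
Peak 9.5 μg/mL vs MTC 9 μg/mL: exceeds toxic threshold.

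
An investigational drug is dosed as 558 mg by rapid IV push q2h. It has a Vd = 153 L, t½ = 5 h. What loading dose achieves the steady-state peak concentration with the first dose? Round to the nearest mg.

2304 mg

f = (1/2)^(2/5) ≈ 0.757858; accumulation ratio R = 1/(1−f) ≈ 4.12981.
Loading dose to hit Cmax,ss on first dose: D_load = D_maint·R ≈ 558 × 4.12981 ≈ 2304.43 mg.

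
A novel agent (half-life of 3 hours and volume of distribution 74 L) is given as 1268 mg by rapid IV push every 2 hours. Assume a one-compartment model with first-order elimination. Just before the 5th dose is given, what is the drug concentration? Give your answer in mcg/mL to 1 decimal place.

24.6 mcg/mL

f = (1/2)^(τ/t½) = (1/2)^(2/3) ≈ 0.6300.
C₀ = D/Vd = 1268/74 ≈ 17.135 mcg/mL.
Before the 5th dose, 4 doses have been given. Superposition: Cmin = C₀·(f + f² + … + f^4).
≈ 17.135 × (0.6300 + 0.3969 + 0.2500 + 0.1575) ≈ 17.135 × 1.4344 ≈ 24.578 mcg/mL.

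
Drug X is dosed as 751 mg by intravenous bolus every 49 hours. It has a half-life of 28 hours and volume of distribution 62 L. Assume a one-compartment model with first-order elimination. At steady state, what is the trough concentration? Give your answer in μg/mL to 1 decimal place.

k = ln2/t½ = ln2/28 ≈ 0.024755 h⁻¹; fraction remaining f = e^(−kτ) = e^(−0.024755×49) ≈ 0.2973.
At steady state, accumulation factor R = 1/(1 − e^(−kτ)) ≈ 1.4231.
Each bolus raises the concentration by D/Vd = 751/62 ≈ 12.113 μg/mL.
Steady-state peak Cmax,ss = C₀·R ≈ 12.113 × 1.4231 ≈ 17.238 μg/mL.
One interval later, Cmin,ss = Cmax,ss·e^(−kτ) ≈ 17.238 × 0.2973 ≈ 5.125 μg/mL.

5.1 μg/mL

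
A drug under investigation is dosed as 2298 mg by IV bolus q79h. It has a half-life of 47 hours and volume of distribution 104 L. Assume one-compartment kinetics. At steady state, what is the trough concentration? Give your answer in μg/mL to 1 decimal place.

Over one 79-h interval, 79/47 ≈ 1.6809 half-lives elapse, leaving f ≈ 0.3119 of each dose.
Accumulation ratio R = 1/(1 − f) ≈ 1/0.6881 ≈ 1.4533.
Each bolus raises the concentration by D/Vd = 2298/104 ≈ 22.096 μg/mL.
Cmax,ss = C₀/(1 − f) ≈ 22.096/0.6881 ≈ 32.112 μg/mL.
Steady-state trough Cmin,ss = Cmax,ss·f ≈ 32.112 × 0.3119 ≈ 10.016 μg/mL.

10.0 μg/mL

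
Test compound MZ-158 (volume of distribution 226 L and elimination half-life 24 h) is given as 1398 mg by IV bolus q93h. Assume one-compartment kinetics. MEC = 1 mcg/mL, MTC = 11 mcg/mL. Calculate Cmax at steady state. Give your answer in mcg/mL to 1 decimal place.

6.6 mcg/mL

τ/t½ = 93/24 ≈ 3.875, so fraction remaining f = (1/2)^(93/24) ≈ 0.0682.
At steady state, accumulation factor R = 1/(1 − e^(−kτ)) ≈ 1.0732.
Each bolus raises the concentration by D/Vd = 1398/226 ≈ 6.186 mcg/mL.
Steady-state peak Cmax,ss = C₀·R ≈ 6.186 × 1.0732 ≈ 6.639 mcg/mL.
Peak 6.6 mcg/mL vs MTC 11 mcg/mL: below toxic threshold.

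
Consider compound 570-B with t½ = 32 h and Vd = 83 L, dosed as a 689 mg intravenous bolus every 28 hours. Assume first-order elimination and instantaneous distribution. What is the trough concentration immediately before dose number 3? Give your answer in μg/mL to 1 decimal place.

f = (1/2)^(τ/t½) = (1/2)^(28/32) ≈ 0.5453.
C₀ = D/Vd = 689/83 ≈ 8.301 μg/mL.
Before the 3rd dose, 2 doses have been given. Superposition: Cmin = C₀·(f + f²).
≈ 8.301 × (0.5453 + 0.2974) ≈ 8.301 × 0.8427 ≈ 6.995 μg/mL.

7.0 μg/mL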